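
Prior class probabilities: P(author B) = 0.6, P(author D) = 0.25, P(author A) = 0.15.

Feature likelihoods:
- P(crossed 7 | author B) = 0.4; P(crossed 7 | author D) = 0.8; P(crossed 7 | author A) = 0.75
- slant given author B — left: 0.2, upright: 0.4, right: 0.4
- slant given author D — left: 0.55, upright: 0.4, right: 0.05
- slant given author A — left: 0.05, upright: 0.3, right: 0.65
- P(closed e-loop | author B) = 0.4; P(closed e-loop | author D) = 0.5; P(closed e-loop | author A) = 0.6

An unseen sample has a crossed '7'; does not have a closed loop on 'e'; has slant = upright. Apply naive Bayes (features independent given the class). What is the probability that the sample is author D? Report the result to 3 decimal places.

author B: 0.6 × 0.4 × 0.4 × (1−0.4) = 0.0576
author D: 0.25 × 0.8 × 0.4 × (1−0.5) = 0.04
author A: 0.15 × 0.75 × 0.3 × (1−0.6) = 0.0135
P(author D | x) = 0.04 / 0.1111 ≈ 0.360

0.360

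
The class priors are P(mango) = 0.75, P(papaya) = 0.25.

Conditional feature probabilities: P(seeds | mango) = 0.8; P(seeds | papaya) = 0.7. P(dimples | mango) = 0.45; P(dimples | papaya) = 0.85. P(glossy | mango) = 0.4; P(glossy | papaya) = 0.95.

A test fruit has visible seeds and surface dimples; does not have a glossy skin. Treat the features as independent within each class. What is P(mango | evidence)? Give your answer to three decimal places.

0.956

mango: 0.75 × 0.8 × 0.45 × (1−0.4) = 0.162
papaya: 0.25 × 0.7 × 0.85 × (1−0.95) = 0.0074375
P(mango | x) = 0.162 / 0.1694375 ≈ 0.956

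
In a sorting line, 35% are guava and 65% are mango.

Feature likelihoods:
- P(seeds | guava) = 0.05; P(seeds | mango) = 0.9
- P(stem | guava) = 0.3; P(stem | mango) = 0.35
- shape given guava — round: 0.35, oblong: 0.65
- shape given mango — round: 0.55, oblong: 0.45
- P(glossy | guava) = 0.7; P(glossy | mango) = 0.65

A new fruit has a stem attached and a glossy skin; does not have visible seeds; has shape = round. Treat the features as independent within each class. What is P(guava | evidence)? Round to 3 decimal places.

guava: 0.35 × (1−0.05) × 0.3 × 0.35 × 0.7 = 0.02443875
mango: 0.65 × (1−0.9) × 0.35 × 0.55 × 0.65 = 0.008133125
P(guava | x) = 0.02443875 / 0.032571875 ≈ 0.750

0.750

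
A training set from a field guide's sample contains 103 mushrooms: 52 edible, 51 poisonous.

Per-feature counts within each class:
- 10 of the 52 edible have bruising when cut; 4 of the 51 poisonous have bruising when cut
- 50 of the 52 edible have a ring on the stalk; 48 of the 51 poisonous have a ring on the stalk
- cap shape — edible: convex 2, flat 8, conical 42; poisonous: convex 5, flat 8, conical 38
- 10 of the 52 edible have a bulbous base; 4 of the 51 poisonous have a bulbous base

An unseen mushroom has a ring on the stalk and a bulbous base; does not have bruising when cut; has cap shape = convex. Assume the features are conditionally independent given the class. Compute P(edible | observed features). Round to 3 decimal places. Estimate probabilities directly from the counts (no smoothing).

edible: (52/103) × (42/52) × (50/52) × (2/52) × (10/52) ≈ 0.00290003
poisonous: (51/103) × (47/51) × (48/51) × (5/51) × (4/51) ≈ 0.00330234
P(edible | x) = 0.00290003 / 0.00620237 ≈ 0.468

0.468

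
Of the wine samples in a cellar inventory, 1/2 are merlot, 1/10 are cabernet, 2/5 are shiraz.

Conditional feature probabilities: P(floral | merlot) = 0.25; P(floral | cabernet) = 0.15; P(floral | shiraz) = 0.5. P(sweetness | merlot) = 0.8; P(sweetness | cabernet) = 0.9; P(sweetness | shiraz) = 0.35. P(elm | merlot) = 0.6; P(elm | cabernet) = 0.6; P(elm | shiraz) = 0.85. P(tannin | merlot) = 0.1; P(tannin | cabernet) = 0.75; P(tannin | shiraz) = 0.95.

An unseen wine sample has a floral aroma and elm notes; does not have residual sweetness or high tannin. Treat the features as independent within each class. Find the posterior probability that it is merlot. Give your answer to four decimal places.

0.7013

merlot: 0.5 × 0.25 × (1−0.8) × 0.6 × (1−0.1) = 0.0135
cabernet: 0.1 × 0.15 × (1−0.9) × 0.6 × (1−0.75) = 0.000225
shiraz: 0.4 × 0.5 × (1−0.35) × 0.85 × (1−0.95) = 0.005525
P(merlot | x) = 0.0135 / 0.01925 ≈ 0.7013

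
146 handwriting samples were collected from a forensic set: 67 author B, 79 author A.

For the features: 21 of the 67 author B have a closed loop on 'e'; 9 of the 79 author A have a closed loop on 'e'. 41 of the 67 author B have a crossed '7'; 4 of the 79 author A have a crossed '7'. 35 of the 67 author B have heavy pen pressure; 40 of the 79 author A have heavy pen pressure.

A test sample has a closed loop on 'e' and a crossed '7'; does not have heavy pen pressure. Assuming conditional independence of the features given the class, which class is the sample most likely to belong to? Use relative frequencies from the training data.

author B

author B: (67/146) × (21/67) × (41/67) × (32/67) ≈ 0.0420388
author A: (79/146) × (9/79) × (4/79) × (39/79) ≈ 0.00154085
Highest score → author B.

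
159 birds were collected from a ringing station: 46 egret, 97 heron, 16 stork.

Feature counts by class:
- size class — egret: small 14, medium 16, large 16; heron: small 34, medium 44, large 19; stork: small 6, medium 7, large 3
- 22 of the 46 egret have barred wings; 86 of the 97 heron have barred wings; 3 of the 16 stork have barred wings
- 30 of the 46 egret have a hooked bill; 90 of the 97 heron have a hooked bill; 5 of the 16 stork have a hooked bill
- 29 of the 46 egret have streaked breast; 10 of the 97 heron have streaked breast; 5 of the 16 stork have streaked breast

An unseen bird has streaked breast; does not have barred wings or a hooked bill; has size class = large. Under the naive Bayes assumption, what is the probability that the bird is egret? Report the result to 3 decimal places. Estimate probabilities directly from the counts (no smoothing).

egret: (46/159) × (16/46) × (24/46) × (16/46) × (29/46) ≈ 0.0115127
heron: (97/159) × (19/97) × (11/97) × (7/97) × (10/97) ≈ 0.000100817
stork: (16/159) × (3/16) × (13/16) × (11/16) × (5/16) ≈ 0.0032936
P(egret | x) = 0.0115127 / 0.014907117 ≈ 0.772

0.772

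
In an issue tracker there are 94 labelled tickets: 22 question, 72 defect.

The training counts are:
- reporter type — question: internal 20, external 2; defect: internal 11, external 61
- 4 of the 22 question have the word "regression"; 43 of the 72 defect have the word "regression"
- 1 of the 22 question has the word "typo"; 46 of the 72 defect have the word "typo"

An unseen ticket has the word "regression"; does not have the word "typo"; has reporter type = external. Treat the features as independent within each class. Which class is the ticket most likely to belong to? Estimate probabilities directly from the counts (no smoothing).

question: (22/94) × (2/22) × (4/22) × (21/22) ≈ 0.00369263
defect: (72/94) × (61/72) × (43/72) × (26/72) ≈ 0.139952
Highest score → defect.

defect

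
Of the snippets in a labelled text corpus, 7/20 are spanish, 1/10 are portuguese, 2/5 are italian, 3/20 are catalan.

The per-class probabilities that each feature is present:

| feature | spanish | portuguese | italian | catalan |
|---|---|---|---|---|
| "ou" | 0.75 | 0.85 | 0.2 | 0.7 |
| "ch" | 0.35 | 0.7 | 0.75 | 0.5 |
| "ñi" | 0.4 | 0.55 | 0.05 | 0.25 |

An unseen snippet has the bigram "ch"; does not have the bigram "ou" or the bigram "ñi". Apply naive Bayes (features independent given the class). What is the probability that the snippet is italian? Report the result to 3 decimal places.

0.851

spanish: 0.35 × (1−0.75) × 0.35 × (1−0.4) = 0.018375
portuguese: 0.1 × (1−0.85) × 0.7 × (1−0.55) = 0.004725
italian: 0.4 × (1−0.2) × 0.75 × (1−0.05) = 0.228
catalan: 0.15 × (1−0.7) × 0.5 × (1−0.25) = 0.016875
P(italian | x) = 0.228 / 0.267975 ≈ 0.851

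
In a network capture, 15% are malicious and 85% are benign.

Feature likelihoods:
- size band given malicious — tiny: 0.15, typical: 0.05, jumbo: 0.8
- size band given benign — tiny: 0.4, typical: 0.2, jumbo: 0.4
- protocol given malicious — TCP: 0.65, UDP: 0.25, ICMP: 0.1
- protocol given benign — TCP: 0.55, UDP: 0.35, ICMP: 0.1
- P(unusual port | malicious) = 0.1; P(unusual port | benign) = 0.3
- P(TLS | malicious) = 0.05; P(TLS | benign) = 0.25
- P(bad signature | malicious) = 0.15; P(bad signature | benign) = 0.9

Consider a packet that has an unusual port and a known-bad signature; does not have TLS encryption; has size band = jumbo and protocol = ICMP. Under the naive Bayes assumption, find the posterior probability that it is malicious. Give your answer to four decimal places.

0.0242

malicious: 0.15 × 0.8 × 0.1 × 0.1 × (1−0.05) × 0.15 = 0.000171
benign: 0.85 × 0.4 × 0.1 × 0.3 × (1−0.25) × 0.9 = 0.006885
P(malicious | x) = 0.000171 / 0.007056 ≈ 0.0242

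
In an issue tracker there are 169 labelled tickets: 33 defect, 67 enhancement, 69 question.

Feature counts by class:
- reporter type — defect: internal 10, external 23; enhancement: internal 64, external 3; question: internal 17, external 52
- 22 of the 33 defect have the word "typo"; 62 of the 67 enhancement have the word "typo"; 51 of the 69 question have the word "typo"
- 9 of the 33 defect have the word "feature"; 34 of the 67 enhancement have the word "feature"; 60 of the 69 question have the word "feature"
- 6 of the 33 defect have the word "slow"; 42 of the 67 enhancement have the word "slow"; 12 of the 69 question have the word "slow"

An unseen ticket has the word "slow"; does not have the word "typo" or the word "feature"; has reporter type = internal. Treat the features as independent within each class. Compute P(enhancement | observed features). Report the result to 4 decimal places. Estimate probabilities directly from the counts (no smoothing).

0.7315

defect: (33/169) × (10/33) × (11/33) × (24/33) × (6/33) ≈ 0.00260811
enhancement: (67/169) × (64/67) × (5/67) × (33/67) × (42/67) ≈ 0.00872574
question: (69/169) × (17/69) × (18/69) × (9/69) × (12/69) ≈ 0.000595266
P(enhancement | x) = 0.00872574 / 0.011929116 ≈ 0.7315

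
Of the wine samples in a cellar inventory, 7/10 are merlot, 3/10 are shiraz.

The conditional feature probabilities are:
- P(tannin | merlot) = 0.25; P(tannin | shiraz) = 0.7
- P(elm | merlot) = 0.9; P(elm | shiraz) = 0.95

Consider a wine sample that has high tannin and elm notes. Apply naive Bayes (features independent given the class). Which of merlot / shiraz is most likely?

shiraz

merlot: 0.7 × 0.25 × 0.9 = 0.1575
shiraz: 0.3 × 0.7 × 0.95 = 0.1995
Highest score → shiraz.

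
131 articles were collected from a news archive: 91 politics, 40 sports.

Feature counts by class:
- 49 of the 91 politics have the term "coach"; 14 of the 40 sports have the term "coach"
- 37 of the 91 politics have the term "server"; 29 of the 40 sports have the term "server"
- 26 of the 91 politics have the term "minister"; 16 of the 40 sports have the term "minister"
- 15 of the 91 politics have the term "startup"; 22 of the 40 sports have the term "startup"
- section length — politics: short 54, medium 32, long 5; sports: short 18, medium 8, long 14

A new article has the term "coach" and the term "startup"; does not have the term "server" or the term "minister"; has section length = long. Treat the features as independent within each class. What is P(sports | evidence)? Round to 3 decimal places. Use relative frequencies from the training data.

0.703

politics: (91/131) × (49/91) × (54/91) × (65/91) × (15/91) × (5/91) ≈ 0.00143591
sports: (40/131) × (14/40) × (11/40) × (24/40) × (22/40) × (14/40) ≈ 0.00339447
P(sports | x) = 0.00339447 / 0.00483038 ≈ 0.703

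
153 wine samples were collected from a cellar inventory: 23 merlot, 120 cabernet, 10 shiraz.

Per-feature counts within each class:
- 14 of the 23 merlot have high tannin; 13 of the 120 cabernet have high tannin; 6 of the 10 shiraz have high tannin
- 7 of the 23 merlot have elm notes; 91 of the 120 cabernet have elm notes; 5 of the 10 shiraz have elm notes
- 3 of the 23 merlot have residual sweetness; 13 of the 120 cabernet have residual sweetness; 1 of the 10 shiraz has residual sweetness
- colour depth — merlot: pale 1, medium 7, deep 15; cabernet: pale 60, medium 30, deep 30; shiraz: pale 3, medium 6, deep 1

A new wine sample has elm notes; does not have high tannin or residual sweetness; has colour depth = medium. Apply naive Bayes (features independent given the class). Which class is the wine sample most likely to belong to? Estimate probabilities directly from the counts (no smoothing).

cabernet

merlot: (23/153) × (9/23) × (7/23) × (20/23) × (7/23) ≈ 0.00473798
cabernet: (120/153) × (107/120) × (91/120) × (107/120) × (30/120) ≈ 0.118221
shiraz: (10/153) × (4/10) × (5/10) × (9/10) × (6/10) ≈ 0.00705882
Highest score → cabernet.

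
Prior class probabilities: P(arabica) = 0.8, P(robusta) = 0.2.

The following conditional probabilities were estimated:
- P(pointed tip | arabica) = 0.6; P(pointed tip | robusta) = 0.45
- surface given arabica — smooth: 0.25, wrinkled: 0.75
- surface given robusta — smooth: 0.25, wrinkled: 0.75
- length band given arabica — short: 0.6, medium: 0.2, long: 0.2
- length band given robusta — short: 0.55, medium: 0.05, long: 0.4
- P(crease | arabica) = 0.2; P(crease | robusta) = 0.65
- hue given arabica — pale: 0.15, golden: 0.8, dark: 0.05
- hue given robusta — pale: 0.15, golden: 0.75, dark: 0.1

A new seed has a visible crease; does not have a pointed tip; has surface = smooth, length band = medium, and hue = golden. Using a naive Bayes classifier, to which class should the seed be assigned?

arabica

arabica: 0.8 × (1−0.6) × 0.25 × 0.2 × 0.2 × 0.8 = 0.00256
robusta: 0.2 × (1−0.45) × 0.25 × 0.05 × 0.65 × 0.75 = 0.0006703125
Highest score → arabica.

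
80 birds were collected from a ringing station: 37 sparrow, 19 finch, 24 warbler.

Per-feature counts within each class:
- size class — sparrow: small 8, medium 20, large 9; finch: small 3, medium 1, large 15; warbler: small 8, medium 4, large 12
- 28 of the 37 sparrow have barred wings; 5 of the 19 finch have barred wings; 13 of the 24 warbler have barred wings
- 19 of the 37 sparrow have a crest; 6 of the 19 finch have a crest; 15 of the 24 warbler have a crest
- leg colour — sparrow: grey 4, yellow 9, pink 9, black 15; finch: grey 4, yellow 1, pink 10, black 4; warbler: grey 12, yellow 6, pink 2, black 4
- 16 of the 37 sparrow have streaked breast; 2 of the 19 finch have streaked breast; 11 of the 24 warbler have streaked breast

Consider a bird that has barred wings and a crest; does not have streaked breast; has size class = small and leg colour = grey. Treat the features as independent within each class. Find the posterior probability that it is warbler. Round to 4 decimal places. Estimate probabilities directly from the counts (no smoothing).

sparrow: (37/80) × (8/37) × (28/37) × (19/37) × (4/37) × (21/37) ≈ 0.00238443
finch: (19/80) × (3/19) × (5/19) × (6/19) × (4/19) × (17/19) ≈ 0.000587012
warbler: (24/80) × (8/24) × (13/24) × (15/24) × (12/24) × (13/24) ≈ 0.00916884
P(warbler | x) = 0.00916884 / 0.012140282 ≈ 0.7552

0.7552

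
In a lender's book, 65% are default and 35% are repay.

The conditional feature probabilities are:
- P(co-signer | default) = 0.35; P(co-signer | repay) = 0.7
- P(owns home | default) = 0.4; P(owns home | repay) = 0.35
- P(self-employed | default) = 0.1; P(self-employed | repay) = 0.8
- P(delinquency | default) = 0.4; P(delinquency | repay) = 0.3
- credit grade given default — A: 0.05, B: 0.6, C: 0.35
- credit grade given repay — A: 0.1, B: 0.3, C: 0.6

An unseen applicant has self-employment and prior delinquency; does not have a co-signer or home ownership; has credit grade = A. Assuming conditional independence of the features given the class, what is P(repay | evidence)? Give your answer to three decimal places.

default: 0.65 × (1−0.35) × (1−0.4) × 0.1 × 0.4 × 0.05 = 0.000507
repay: 0.35 × (1−0.7) × (1−0.35) × 0.8 × 0.3 × 0.1 = 0.001638
P(repay | x) = 0.001638 / 0.002145 ≈ 0.764

0.764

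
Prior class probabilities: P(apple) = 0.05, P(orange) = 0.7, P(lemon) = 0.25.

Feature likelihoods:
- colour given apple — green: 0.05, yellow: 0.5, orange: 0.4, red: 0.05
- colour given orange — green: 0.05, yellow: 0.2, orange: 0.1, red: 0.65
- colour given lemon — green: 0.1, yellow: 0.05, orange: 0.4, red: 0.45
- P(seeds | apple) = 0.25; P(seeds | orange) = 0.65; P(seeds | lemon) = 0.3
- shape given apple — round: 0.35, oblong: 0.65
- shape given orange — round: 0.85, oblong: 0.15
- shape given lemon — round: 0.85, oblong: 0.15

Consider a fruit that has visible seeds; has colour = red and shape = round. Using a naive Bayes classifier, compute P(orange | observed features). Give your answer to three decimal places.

0.897

apple: 0.05 × 0.05 × 0.25 × 0.35 = 0.00021875
orange: 0.7 × 0.65 × 0.65 × 0.85 = 0.2513875
lemon: 0.25 × 0.45 × 0.3 × 0.85 = 0.0286875
P(orange | x) = 0.2513875 / 0.28029375 ≈ 0.897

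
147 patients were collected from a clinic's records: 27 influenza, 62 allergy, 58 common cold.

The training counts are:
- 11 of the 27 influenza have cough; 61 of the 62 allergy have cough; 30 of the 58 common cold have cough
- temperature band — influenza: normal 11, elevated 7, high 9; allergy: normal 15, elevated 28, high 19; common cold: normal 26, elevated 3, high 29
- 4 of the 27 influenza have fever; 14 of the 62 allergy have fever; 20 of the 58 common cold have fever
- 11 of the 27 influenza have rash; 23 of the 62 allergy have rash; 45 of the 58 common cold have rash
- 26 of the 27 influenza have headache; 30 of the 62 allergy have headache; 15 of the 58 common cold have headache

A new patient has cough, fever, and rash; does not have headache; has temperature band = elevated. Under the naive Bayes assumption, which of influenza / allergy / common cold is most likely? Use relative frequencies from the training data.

allergy

influenza: (27/147) × (11/27) × (7/27) × (4/27) × (11/27) × (1/27) ≈ 0.0000433682
allergy: (62/147) × (61/62) × (28/62) × (14/62) × (23/62) × (32/62) ≈ 0.00810232
common cold: (58/147) × (30/58) × (3/58) × (20/58) × (45/58) × (43/58) ≈ 0.00209375
Highest score → allergy.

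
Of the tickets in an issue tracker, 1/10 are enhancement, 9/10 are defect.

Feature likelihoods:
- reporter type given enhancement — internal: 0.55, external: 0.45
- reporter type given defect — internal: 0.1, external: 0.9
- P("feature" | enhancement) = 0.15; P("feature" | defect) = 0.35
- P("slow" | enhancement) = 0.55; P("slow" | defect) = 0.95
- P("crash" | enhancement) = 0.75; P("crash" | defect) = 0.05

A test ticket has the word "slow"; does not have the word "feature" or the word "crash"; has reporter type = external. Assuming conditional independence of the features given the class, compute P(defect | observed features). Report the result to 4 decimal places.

enhancement: 0.1 × 0.45 × (1−0.15) × 0.55 × (1−0.75) = 0.005259375
defect: 0.9 × 0.9 × (1−0.35) × 0.95 × (1−0.05) = 0.47516625
P(defect | x) = 0.47516625 / 0.480425625 ≈ 0.9891

0.9891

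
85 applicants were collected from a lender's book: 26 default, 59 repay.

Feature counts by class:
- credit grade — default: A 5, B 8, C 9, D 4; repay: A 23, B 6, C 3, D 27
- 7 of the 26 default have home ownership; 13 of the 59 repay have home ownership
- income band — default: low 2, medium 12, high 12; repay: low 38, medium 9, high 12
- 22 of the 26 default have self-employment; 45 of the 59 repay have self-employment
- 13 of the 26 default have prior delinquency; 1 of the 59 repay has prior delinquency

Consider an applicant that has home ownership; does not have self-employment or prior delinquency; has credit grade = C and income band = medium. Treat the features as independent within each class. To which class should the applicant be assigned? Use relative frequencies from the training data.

default: (26/85) × (9/26) × (7/26) × (12/26) × (4/26) × (13/26) ≈ 0.00101208
repay: (59/85) × (3/59) × (13/59) × (9/59) × (14/59) × (58/59) ≈ 0.000276717
Highest score → default.

default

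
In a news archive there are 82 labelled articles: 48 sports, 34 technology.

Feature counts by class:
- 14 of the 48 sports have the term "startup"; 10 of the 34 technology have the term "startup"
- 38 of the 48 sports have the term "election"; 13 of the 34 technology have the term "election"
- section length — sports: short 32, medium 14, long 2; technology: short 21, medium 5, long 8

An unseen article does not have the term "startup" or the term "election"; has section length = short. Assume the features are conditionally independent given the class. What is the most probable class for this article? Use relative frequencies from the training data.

technology

sports: (48/82) × (34/48) × (10/48) × (32/48) ≈ 0.0575881
technology: (34/82) × (24/34) × (21/34) × (21/34) ≈ 0.111655
Highest score → technology.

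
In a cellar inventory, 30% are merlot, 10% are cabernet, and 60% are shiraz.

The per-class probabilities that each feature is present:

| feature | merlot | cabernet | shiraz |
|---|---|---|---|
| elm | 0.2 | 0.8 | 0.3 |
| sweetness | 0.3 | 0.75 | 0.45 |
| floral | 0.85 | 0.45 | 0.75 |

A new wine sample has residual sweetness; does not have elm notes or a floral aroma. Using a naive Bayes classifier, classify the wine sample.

merlot: 0.3 × (1−0.2) × 0.3 × (1−0.85) = 0.0108
cabernet: 0.1 × (1−0.8) × 0.75 × (1−0.45) = 0.00825
shiraz: 0.6 × (1−0.3) × 0.45 × (1−0.75) = 0.04725
Highest score → shiraz.

shiraz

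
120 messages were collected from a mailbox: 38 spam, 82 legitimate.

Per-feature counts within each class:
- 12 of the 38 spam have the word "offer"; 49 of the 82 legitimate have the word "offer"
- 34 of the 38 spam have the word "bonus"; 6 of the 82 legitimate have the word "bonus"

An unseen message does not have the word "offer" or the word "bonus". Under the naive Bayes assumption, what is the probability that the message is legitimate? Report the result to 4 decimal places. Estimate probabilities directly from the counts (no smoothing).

0.9179

spam: (38/120) × (26/38) × (4/38) ≈ 0.022807
legitimate: (82/120) × (33/82) × (76/82) ≈ 0.254878
P(legitimate | x) = 0.254878 / 0.277685 ≈ 0.9179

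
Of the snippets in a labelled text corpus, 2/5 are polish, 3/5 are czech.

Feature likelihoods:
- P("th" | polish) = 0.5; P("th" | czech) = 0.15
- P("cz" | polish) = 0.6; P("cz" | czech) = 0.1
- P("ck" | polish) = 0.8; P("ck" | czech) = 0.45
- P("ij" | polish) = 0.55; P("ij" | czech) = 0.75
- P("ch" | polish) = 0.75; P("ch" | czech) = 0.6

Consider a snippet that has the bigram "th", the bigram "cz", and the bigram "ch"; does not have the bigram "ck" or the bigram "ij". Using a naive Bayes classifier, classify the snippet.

polish: 0.4 × 0.5 × 0.6 × (1−0.8) × (1−0.55) × 0.75 = 0.0081
czech: 0.6 × 0.15 × 0.1 × (1−0.45) × (1−0.75) × 0.6 = 0.0007425
Highest score → polish.

polish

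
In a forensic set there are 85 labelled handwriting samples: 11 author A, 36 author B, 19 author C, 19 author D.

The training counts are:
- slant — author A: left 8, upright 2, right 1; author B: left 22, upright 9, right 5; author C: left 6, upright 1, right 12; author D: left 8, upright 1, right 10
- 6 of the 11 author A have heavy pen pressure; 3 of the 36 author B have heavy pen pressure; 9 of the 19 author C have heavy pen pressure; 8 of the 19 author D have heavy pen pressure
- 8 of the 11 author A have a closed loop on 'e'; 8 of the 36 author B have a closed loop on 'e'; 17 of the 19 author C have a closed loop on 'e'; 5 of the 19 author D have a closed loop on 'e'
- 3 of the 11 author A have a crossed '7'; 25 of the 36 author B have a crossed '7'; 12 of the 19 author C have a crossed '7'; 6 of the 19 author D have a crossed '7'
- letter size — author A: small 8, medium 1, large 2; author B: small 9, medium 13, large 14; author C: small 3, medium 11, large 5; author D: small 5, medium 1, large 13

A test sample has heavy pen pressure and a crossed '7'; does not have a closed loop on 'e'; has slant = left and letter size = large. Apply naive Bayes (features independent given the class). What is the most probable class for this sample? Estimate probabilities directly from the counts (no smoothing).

author D

author A: (11/85) × (8/11) × (6/11) × (3/11) × (3/11) × (2/11) ≈ 0.000694263
author B: (36/85) × (22/36) × (3/36) × (28/36) × (25/36) × (14/36) ≈ 0.00453045
author C: (19/85) × (6/19) × (9/19) × (2/19) × (12/19) × (5/19) ≈ 0.000584981
author D: (19/85) × (8/19) × (8/19) × (14/19) × (6/19) × (13/19) ≈ 0.00630913
Highest score → author D.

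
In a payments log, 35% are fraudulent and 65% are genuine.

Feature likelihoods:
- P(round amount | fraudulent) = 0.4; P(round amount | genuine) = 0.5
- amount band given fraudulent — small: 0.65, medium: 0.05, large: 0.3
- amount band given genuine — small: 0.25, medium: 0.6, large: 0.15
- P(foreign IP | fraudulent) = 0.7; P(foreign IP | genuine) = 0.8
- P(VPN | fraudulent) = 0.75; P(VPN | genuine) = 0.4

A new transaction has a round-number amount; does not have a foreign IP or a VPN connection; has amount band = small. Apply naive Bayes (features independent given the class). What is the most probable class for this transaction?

fraudulent: 0.35 × 0.4 × 0.65 × (1−0.7) × (1−0.75) = 0.006825
genuine: 0.65 × 0.5 × 0.25 × (1−0.8) × (1−0.4) = 0.00975
Highest score → genuine.

genuine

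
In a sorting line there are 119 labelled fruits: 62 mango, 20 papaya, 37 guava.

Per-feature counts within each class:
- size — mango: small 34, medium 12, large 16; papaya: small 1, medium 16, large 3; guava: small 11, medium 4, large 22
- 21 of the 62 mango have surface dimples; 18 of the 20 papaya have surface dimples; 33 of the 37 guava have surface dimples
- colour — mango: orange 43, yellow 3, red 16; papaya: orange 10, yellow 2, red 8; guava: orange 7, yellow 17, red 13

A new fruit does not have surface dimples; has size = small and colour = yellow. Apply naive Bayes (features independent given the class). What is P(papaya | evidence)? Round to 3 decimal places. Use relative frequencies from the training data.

mango: (62/119) × (34/62) × (41/62) × (3/62) ≈ 0.00914226
papaya: (20/119) × (1/20) × (2/20) × (2/20) ≈ 0.0000840336
guava: (37/119) × (11/37) × (4/37) × (17/37) ≈ 0.00459146
P(papaya | x) = 0.0000840336 / 0.0138177536 ≈ 0.006

0.006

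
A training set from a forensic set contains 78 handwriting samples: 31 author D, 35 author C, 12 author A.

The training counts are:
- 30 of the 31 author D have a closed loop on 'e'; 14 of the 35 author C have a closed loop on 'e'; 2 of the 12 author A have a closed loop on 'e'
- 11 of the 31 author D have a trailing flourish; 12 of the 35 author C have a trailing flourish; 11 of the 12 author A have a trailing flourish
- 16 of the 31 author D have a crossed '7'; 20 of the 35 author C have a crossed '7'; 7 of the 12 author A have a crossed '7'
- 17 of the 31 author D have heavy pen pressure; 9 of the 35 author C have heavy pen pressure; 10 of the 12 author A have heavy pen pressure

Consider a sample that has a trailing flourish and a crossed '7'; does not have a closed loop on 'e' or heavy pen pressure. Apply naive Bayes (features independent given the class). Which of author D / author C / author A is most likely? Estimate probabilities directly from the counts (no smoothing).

author C

author D: (31/78) × (1/31) × (11/31) × (16/31) × (14/31) ≈ 0.00106038
author C: (35/78) × (21/35) × (12/35) × (20/35) × (26/35) ≈ 0.0391837
author A: (12/78) × (10/12) × (11/12) × (7/12) × (2/12) ≈ 0.0114257
Highest score → author C.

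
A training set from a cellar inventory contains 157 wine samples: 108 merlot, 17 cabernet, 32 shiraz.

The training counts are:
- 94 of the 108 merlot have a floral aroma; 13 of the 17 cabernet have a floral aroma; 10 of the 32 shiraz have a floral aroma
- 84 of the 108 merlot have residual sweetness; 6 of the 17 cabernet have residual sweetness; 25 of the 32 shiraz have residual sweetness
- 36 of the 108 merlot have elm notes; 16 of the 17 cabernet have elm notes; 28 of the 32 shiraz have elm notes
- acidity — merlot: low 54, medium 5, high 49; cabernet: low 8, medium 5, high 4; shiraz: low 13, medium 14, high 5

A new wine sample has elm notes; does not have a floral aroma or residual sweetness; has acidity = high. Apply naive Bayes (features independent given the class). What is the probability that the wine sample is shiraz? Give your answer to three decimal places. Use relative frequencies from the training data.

merlot: (108/157) × (14/108) × (24/108) × (36/108) × (49/108) ≈ 0.00299686
cabernet: (17/157) × (4/17) × (11/17) × (16/17) × (4/17) ≈ 0.00365078
shiraz: (32/157) × (22/32) × (7/32) × (28/32) × (5/32) ≈ 0.00419082
P(shiraz | x) = 0.00419082 / 0.01083846 ≈ 0.387

0.387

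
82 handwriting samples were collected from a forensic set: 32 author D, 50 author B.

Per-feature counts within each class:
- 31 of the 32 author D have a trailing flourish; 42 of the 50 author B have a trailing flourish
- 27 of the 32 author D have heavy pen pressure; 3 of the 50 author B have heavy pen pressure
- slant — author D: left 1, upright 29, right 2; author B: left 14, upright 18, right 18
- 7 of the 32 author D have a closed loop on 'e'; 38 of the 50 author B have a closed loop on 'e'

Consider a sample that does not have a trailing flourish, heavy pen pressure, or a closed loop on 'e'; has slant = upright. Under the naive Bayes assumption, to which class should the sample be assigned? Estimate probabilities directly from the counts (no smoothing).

author B

author D: (32/82) × (1/32) × (5/32) × (29/32) × (25/32) ≈ 0.0013491
author B: (50/82) × (8/50) × (47/50) × (18/50) × (12/50) ≈ 0.00792351
Highest score → author B.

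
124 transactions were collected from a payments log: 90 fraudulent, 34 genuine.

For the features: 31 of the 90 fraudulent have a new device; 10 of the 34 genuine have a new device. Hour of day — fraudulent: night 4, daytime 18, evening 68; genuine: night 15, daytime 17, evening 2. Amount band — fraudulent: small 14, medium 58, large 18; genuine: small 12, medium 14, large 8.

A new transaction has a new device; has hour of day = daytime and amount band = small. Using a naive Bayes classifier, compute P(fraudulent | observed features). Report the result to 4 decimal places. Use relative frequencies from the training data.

fraudulent: (90/124) × (31/90) × (18/90) × (14/90) ≈ 0.00777778
genuine: (34/124) × (10/34) × (17/34) × (12/34) ≈ 0.0142315
P(fraudulent | x) = 0.00777778 / 0.02200928 ≈ 0.3534

0.3534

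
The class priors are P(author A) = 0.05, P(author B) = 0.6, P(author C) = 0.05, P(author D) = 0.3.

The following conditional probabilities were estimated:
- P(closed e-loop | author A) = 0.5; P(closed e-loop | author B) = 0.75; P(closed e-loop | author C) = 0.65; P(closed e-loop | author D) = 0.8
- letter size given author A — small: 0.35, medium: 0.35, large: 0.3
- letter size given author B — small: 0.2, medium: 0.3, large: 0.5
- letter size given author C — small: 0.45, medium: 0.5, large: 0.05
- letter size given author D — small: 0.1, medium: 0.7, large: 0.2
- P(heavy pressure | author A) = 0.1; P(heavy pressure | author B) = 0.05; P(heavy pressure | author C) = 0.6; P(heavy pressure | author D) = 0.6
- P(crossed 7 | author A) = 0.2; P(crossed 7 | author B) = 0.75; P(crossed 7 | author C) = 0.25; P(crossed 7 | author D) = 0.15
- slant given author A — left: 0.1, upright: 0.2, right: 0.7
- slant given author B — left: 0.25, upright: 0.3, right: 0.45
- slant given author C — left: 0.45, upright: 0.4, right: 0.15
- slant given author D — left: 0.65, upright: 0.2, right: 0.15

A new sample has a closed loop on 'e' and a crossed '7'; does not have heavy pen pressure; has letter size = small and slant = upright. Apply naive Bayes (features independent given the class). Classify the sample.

author B

author A: 0.05 × 0.5 × 0.35 × (1−0.1) × 0.2 × 0.2 = 0.000315
author B: 0.6 × 0.75 × 0.2 × (1−0.05) × 0.75 × 0.3 = 0.0192375
author C: 0.05 × 0.65 × 0.45 × (1−0.6) × 0.25 × 0.4 = 0.000585
author D: 0.3 × 0.8 × 0.1 × (1−0.6) × 0.15 × 0.2 = 0.000288
Highest score → author B.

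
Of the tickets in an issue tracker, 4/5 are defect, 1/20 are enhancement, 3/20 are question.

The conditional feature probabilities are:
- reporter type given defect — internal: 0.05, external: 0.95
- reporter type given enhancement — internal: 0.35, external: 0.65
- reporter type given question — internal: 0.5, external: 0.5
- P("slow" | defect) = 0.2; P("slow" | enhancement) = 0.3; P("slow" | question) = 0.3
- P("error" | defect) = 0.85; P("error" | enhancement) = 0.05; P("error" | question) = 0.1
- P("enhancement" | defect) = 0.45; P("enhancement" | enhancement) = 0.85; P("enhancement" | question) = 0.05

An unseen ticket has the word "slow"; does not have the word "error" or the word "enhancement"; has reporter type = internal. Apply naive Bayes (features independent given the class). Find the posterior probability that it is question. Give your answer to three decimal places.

0.932

defect: 0.8 × 0.05 × 0.2 × (1−0.85) × (1−0.45) = 0.00066
enhancement: 0.05 × 0.35 × 0.3 × (1−0.05) × (1−0.85) = 0.000748125
question: 0.15 × 0.5 × 0.3 × (1−0.1) × (1−0.05) = 0.0192375
P(question | x) = 0.0192375 / 0.020645625 ≈ 0.932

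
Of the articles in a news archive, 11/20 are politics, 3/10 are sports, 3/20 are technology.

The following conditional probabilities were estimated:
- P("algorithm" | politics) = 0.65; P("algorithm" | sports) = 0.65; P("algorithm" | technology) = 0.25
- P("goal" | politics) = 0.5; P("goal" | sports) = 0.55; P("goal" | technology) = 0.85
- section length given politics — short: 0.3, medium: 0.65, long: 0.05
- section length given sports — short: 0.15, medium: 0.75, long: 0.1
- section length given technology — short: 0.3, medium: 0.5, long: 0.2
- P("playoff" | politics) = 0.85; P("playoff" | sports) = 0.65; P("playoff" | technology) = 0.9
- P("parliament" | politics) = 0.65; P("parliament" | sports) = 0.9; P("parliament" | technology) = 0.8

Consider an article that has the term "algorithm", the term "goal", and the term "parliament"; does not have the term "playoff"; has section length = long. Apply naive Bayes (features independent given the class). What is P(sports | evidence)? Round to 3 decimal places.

politics: 0.55 × 0.65 × 0.5 × 0.05 × (1−0.85) × 0.65 = 0.00087140625
sports: 0.3 × 0.65 × 0.55 × 0.1 × (1−0.65) × 0.9 = 0.003378375
technology: 0.15 × 0.25 × 0.85 × 0.2 × (1−0.9) × 0.8 = 0.00051
P(sports | x) = 0.003378375 / 0.00475978125 ≈ 0.710

0.710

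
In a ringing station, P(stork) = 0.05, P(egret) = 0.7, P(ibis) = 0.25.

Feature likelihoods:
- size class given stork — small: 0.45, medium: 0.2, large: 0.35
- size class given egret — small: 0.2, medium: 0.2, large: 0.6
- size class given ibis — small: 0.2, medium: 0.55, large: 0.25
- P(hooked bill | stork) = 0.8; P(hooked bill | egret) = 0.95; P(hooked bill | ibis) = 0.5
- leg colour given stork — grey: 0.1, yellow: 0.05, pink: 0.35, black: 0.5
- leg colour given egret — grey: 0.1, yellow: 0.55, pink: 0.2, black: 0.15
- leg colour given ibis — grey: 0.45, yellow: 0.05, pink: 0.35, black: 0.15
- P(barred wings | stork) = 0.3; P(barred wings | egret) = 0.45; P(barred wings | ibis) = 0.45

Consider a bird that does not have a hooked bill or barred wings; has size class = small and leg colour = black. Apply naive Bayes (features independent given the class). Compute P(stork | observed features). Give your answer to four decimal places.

stork: 0.05 × 0.45 × (1−0.8) × 0.5 × (1−0.3) = 0.001575
egret: 0.7 × 0.2 × (1−0.95) × 0.15 × (1−0.45) = 0.0005775
ibis: 0.25 × 0.2 × (1−0.5) × 0.15 × (1−0.45) = 0.0020625
P(stork | x) = 0.001575 / 0.004215 ≈ 0.3737

0.3737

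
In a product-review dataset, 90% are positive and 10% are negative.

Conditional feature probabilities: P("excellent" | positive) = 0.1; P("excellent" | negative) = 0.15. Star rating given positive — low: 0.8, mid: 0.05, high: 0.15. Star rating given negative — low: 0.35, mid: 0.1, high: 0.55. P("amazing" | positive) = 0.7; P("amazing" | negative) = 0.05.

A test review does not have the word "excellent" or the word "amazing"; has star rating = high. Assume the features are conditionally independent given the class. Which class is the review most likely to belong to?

negative

positive: 0.9 × (1−0.1) × 0.15 × (1−0.7) = 0.03645
negative: 0.1 × (1−0.15) × 0.55 × (1−0.05) = 0.0444125
Highest score → negative.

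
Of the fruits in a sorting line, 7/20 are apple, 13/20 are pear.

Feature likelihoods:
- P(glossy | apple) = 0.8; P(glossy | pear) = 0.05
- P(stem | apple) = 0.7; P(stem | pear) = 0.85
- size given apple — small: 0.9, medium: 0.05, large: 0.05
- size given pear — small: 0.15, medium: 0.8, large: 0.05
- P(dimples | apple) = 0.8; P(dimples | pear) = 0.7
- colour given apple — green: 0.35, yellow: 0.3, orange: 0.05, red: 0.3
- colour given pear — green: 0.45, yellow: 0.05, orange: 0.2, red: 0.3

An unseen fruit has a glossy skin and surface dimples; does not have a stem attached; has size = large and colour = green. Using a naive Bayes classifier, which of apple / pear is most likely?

apple: 0.35 × 0.8 × (1−0.7) × 0.05 × 0.8 × 0.35 = 0.001176
pear: 0.65 × 0.05 × (1−0.85) × 0.05 × 0.7 × 0.45 = 0.00007678125
Highest score → apple.

apple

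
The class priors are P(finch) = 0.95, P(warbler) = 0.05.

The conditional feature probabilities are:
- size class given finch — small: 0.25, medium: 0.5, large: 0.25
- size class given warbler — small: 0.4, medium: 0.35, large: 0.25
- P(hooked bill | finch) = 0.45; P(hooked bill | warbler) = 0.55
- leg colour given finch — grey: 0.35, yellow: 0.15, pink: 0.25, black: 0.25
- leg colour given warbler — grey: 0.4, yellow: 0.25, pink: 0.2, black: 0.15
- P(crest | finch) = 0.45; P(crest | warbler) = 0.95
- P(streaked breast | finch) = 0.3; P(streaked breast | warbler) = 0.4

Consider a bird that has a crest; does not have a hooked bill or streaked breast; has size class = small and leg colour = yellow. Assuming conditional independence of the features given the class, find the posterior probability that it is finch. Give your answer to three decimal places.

finch: 0.95 × 0.25 × (1−0.45) × 0.15 × 0.45 × (1−0.3) = 0.00617203125
warbler: 0.05 × 0.4 × (1−0.55) × 0.25 × 0.95 × (1−0.4) = 0.0012825
P(finch | x) = 0.00617203125 / 0.00745453125 ≈ 0.828

0.828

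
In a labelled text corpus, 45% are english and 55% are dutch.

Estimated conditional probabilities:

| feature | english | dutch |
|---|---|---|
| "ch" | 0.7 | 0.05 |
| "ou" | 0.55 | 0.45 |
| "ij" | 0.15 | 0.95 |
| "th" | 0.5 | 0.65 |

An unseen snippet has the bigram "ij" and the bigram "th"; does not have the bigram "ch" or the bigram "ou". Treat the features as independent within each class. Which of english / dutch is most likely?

dutch

english: 0.45 × (1−0.7) × (1−0.55) × 0.15 × 0.5 = 0.00455625
dutch: 0.55 × (1−0.05) × (1−0.45) × 0.95 × 0.65 = 0.1774540625
Highest score → dutch.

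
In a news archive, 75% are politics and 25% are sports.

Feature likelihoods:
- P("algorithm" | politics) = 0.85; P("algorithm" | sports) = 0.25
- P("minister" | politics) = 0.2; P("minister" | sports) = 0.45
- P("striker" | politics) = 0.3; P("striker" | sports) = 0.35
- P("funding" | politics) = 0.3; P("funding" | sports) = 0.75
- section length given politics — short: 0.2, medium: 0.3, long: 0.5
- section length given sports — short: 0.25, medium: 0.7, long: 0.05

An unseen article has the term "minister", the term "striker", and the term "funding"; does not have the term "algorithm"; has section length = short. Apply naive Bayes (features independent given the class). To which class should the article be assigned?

sports

politics: 0.75 × (1−0.85) × 0.2 × 0.3 × 0.3 × 0.2 = 0.000405
sports: 0.25 × (1−0.25) × 0.45 × 0.35 × 0.75 × 0.25 = 0.005537109375
Highest score → sports.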